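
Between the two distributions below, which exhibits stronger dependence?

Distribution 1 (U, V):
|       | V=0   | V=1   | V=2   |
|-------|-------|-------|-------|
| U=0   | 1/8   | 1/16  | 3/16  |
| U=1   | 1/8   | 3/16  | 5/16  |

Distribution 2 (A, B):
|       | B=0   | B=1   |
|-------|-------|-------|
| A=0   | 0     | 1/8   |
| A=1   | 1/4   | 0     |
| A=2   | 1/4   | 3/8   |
Distribution 1 (U, V):
Marginal P(U) (row sums):
  P(U=0) = 1/8 + 1/16 + 3/16 = 3/8
  P(U=1) = 1/8 + 3/16 + 5/16 = 5/8
Marginal P(V) (column sums):
  P(V=0) = 1/8 + 1/8 = 1/4
  P(V=1) = 1/16 + 3/16 = 1/4
  P(V=2) = 3/16 + 5/16 = 1/2

H(U) = -[(3/8)·log₂(3/8) + (5/8)·log₂(5/8)]
  = 0.5306 + 0.4238
  = 0.9544 bits
H(V) = -[(1/4)·log₂(1/4) + (1/4)·log₂(1/4) + (1/2)·log₂(1/2)]
  = 0.5000 + 0.5000 + 0.5000
  = 1.5000 bits
H(U,V) = -[(1/8)·log₂(1/8) + (1/16)·log₂(1/16) + (3/16)·log₂(3/16) + (1/8)·log₂(1/8) + (3/16)·log₂(3/16) + (5/16)·log₂(5/16)]
  = 0.3750 + 0.2500 + 0.4528 + 0.3750 + 0.4528 + 0.5244
  = 2.4300 bits

I(U;V) = H(U) + H(V) - H(U,V)
  = 0.9544 + 1.5000 - 2.4300
  = 0.0244 bits

Distribution 2 (A, B):
Marginal P(A) (row sums):
  P(A=0) = 0 + 1/8 = 1/8
  P(A=1) = 1/4 + 0 = 1/4
  P(A=2) = 1/4 + 3/8 = 5/8
Marginal P(B) (column sums):
  P(B=0) = 0 + 1/4 + 1/4 = 1/2
  P(B=1) = 1/8 + 0 + 3/8 = 1/2

H(A) = -[(1/8)·log₂(1/8) + (1/4)·log₂(1/4) + (5/8)·log₂(5/8)]
  = 0.3750 + 0.5000 + 0.4238
  = 1.2988 bits
H(B) = -[(1/2)·log₂(1/2) + (1/2)·log₂(1/2)]
  = 0.5000 + 0.5000
  = 1.0000 bits
H(A,B) = -[(1/8)·log₂(1/8) + (1/4)·log₂(1/4) + (1/4)·log₂(1/4) + (3/8)·log₂(3/8)]
  = 0.3750 + 0.5000 + 0.5000 + 0.5306
  = 1.9056 bits

I(A;B) = H(A) + H(B) - H(A,B)
  = 1.2988 + 1.0000 - 1.9056
  = 0.3932 bits

I(A;B) = 0.3932 bits > I(U;V) = 0.0244 bits, so (A, B) has the higher mutual information (stronger dependence).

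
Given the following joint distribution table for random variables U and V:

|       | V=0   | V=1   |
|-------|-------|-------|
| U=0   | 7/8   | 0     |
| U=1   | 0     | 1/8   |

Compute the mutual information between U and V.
Marginal P(U) (row sums):
  P(U=0) = 7/8 + 0 = 7/8
  P(U=1) = 0 + 1/8 = 1/8
Marginal P(V) (column sums):
  P(V=0) = 7/8 + 0 = 7/8
  P(V=1) = 0 + 1/8 = 1/8

H(U) = -[(7/8)·log₂(7/8) + (1/8)·log₂(1/8)]
  = 0.1686 + 0.3750
  = 0.5436 bits
H(V) = -[(7/8)·log₂(7/8) + (1/8)·log₂(1/8)]
  = 0.1686 + 0.3750
  = 0.5436 bits
H(U,V) = -[(7/8)·log₂(7/8) + (1/8)·log₂(1/8)]
  = 0.1686 + 0.3750
  = 0.5436 bits

I(U;V) = H(U) + H(V) - H(U,V)
  = 0.5436 + 0.5436 - 0.5436
  = 0.5436 bits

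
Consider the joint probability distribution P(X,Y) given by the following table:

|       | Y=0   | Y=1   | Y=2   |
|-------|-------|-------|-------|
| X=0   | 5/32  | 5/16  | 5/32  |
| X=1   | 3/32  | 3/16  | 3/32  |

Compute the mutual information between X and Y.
Marginal P(X) (row sums):
  P(X=0) = 5/32 + 5/16 + 5/32 = 5/8
  P(X=1) = 3/32 + 3/16 + 3/32 = 3/8
Marginal P(Y) (column sums):
  P(Y=0) = 5/32 + 3/32 = 1/4
  P(Y=1) = 5/16 + 3/16 = 1/2
  P(Y=2) = 5/32 + 3/32 = 1/4

H(X) = -[(5/8)·log₂(5/8) + (3/8)·log₂(3/8)]
  = 0.4238 + 0.5306
  = 0.9544 bits
H(Y) = -[(1/4)·log₂(1/4) + (1/2)·log₂(1/2) + (1/4)·log₂(1/4)]
  = 0.5000 + 0.5000 + 0.5000
  = 1.5000 bits
H(X,Y) = -[(5/32)·log₂(5/32) + (5/16)·log₂(5/16) + (5/32)·log₂(5/32) + (3/32)·log₂(3/32) + (3/16)·log₂(3/16) + (3/32)·log₂(3/32)]
  = 0.4184 + 0.5244 + 0.4184 + 0.3202 + 0.4528 + 0.3202
  = 2.4544 bits

I(X;Y) = H(X) + H(Y) - H(X,Y)
  = 0.9544 + 1.5000 - 2.4544
  = 0.0000 bits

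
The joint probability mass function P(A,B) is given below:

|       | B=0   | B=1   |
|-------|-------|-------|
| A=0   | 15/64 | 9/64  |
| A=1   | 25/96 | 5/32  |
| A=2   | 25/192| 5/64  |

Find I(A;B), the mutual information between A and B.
Marginal P(A) (row sums):
  P(A=0) = 15/64 + 9/64 = 3/8
  P(A=1) = 25/96 + 5/32 = 5/12
  P(A=2) = 25/192 + 5/64 = 5/24
Marginal P(B) (column sums):
  P(B=0) = 15/64 + 25/96 + 25/192 = 5/8
  P(B=1) = 9/64 + 5/32 + 5/64 = 3/8

H(A) = -[(3/8)·log₂(3/8) + (5/12)·log₂(5/12) + (5/24)·log₂(5/24)]
  = 0.5306 + 0.5263 + 0.4715
  = 1.5284 bits
H(B) = -[(5/8)·log₂(5/8) + (3/8)·log₂(3/8)]
  = 0.4238 + 0.5306
  = 0.9544 bits
H(A,B) = -[(15/64)·log₂(15/64) + (9/64)·log₂(9/64) + (25/96)·log₂(25/96) + (5/32)·log₂(5/32) + (25/192)·log₂(25/192) + (5/64)·log₂(5/64)]
  = 0.4906 + 0.3980 + 0.5055 + 0.4184 + 0.3830 + 0.2873
  = 2.4828 bits

I(A;B) = H(A) + H(B) - H(A,B)
  = 1.5284 + 0.9544 - 2.4828
  = 0.0000 bits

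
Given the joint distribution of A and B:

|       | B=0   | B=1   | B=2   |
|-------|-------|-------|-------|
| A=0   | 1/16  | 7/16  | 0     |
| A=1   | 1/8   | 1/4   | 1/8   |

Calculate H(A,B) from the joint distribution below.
H(A,B) = -Σ P(A,B) log₂ P(A,B), summed over the non-zero cells:
H(A,B) = -[(1/16)·log₂(1/16) + (7/16)·log₂(7/16) + (1/8)·log₂(1/8) + (1/4)·log₂(1/4) + (1/8)·log₂(1/8)]
  = 0.2500 + 0.5218 + 0.3750 + 0.5000 + 0.3750
  = 2.0218 bits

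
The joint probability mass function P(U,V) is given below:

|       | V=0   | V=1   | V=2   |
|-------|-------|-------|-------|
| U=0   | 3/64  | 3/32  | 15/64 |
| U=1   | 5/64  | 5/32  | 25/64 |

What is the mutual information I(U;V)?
Marginal P(U) (row sums):
  P(U=0) = 3/64 + 3/32 + 15/64 = 3/8
  P(U=1) = 5/64 + 5/32 + 25/64 = 5/8
Marginal P(V) (column sums):
  P(V=0) = 3/64 + 5/64 = 1/8
  P(V=1) = 3/32 + 5/32 = 1/4
  P(V=2) = 15/64 + 25/64 = 5/8

H(U) = -[(3/8)·log₂(3/8) + (5/8)·log₂(5/8)]
  = 0.5306 + 0.4238
  = 0.9544 bits
H(V) = -[(1/8)·log₂(1/8) + (1/4)·log₂(1/4) + (5/8)·log₂(5/8)]
  = 0.3750 + 0.5000 + 0.4238
  = 1.2988 bits
H(U,V) = -[(3/64)·log₂(3/64) + (3/32)·log₂(3/32) + (15/64)·log₂(15/64) + (5/64)·log₂(5/64) + (5/32)·log₂(5/32) + (25/64)·log₂(25/64)]
  = 0.2070 + 0.3202 + 0.4906 + 0.2873 + 0.4184 + 0.5297
  = 2.2532 bits

I(U;V) = H(U) + H(V) - H(U,V)
  = 0.9544 + 1.2988 - 2.2532
  = 0.0000 bits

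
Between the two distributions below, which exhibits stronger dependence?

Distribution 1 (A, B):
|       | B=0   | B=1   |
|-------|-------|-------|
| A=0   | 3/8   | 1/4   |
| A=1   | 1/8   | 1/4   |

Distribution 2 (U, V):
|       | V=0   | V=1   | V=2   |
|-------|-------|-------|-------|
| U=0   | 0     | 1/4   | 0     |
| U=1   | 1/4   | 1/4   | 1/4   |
Distribution 1 (A, B):
Marginal P(A) (row sums):
  P(A=0) = 3/8 + 1/4 = 5/8
  P(A=1) = 1/8 + 1/4 = 3/8
Marginal P(B) (column sums):
  P(B=0) = 3/8 + 1/8 = 1/2
  P(B=1) = 1/4 + 1/4 = 1/2

H(A) = -[(5/8)·log₂(5/8) + (3/8)·log₂(3/8)]
  = 0.4238 + 0.5306
  = 0.9544 bits
H(B) = -[(1/2)·log₂(1/2) + (1/2)·log₂(1/2)]
  = 0.5000 + 0.5000
  = 1.0000 bits
H(A,B) = -[(3/8)·log₂(3/8) + (1/4)·log₂(1/4) + (1/8)·log₂(1/8) + (1/4)·log₂(1/4)]
  = 0.5306 + 0.5000 + 0.3750 + 0.5000
  = 1.9056 bits

I(A;B) = H(A) + H(B) - H(A,B)
  = 0.9544 + 1.0000 - 1.9056
  = 0.0488 bits

Distribution 2 (U, V):
Marginal P(U) (row sums):
  P(U=0) = 0 + 1/4 + 0 = 1/4
  P(U=1) = 1/4 + 1/4 + 1/4 = 3/4
Marginal P(V) (column sums):
  P(V=0) = 0 + 1/4 = 1/4
  P(V=1) = 1/4 + 1/4 = 1/2
  P(V=2) = 0 + 1/4 = 1/4

H(U) = -[(1/4)·log₂(1/4) + (3/4)·log₂(3/4)]
  = 0.5000 + 0.3113
  = 0.8113 bits
H(V) = -[(1/4)·log₂(1/4) + (1/2)·log₂(1/2) + (1/4)·log₂(1/4)]
  = 0.5000 + 0.5000 + 0.5000
  = 1.5000 bits
H(U,V) = -[(1/4)·log₂(1/4) + (1/4)·log₂(1/4) + (1/4)·log₂(1/4) + (1/4)·log₂(1/4)]
  = 0.5000 + 0.5000 + 0.5000 + 0.5000
  = 2.0000 bits

I(U;V) = H(U) + H(V) - H(U,V)
  = 0.8113 + 1.5000 - 2.0000
  = 0.3113 bits

I(U;V) = 0.3113 bits > I(A;B) = 0.0488 bits, so (U, V) has the higher mutual information (stronger dependence).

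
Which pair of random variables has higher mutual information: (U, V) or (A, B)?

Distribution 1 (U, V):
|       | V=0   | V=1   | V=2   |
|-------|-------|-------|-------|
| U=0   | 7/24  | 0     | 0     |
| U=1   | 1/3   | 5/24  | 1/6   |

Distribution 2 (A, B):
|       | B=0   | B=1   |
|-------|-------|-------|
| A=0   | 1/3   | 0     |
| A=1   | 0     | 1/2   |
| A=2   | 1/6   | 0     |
Distribution 1 (U, V):
Marginal P(U) (row sums):
  P(U=0) = 7/24 + 0 + 0 = 7/24
  P(U=1) = 1/3 + 5/24 + 1/6 = 17/24
Marginal P(V) (column sums):
  P(V=0) = 7/24 + 1/3 = 5/8
  P(V=1) = 0 + 5/24 = 5/24
  P(V=2) = 0 + 1/6 = 1/6

H(U) = -[(7/24)·log₂(7/24) + (17/24)·log₂(17/24)]
  = 0.5185 + 0.3524
  = 0.8709 bits
H(V) = -[(5/8)·log₂(5/8) + (5/24)·log₂(5/24) + (1/6)·log₂(1/6)]
  = 0.4238 + 0.4715 + 0.4308
  = 1.3261 bits
H(U,V) = -[(7/24)·log₂(7/24) + (1/3)·log₂(1/3) + (5/24)·log₂(5/24) + (1/6)·log₂(1/6)]
  = 0.5185 + 0.5283 + 0.4715 + 0.4308
  = 1.9491 bits

I(U;V) = H(U) + H(V) - H(U,V)
  = 0.8709 + 1.3261 - 1.9491
  = 0.2479 bits

Distribution 2 (A, B):
Marginal P(A) (row sums):
  P(A=0) = 1/3 + 0 = 1/3
  P(A=1) = 0 + 1/2 = 1/2
  P(A=2) = 1/6 + 0 = 1/6
Marginal P(B) (column sums):
  P(B=0) = 1/3 + 0 + 1/6 = 1/2
  P(B=1) = 0 + 1/2 + 0 = 1/2

H(A) = -[(1/3)·log₂(1/3) + (1/2)·log₂(1/2) + (1/6)·log₂(1/6)]
  = 0.5283 + 0.5000 + 0.4308
  = 1.4591 bits
H(B) = -[(1/2)·log₂(1/2) + (1/2)·log₂(1/2)]
  = 0.5000 + 0.5000
  = 1.0000 bits
H(A,B) = -[(1/3)·log₂(1/3) + (1/2)·log₂(1/2) + (1/6)·log₂(1/6)]
  = 0.5283 + 0.5000 + 0.4308
  = 1.4591 bits

I(A;B) = H(A) + H(B) - H(A,B)
  = 1.4591 + 1.0000 - 1.4591
  = 1.0000 bits

I(A;B) = 1.0000 bits > I(U;V) = 0.2479 bits, so (A, B) has the higher mutual information (stronger dependence).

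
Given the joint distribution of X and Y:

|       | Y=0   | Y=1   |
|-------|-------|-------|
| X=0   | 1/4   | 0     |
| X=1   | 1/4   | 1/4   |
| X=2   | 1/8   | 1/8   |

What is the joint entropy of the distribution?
H(X,Y) = -Σ P(X,Y) log₂ P(X,Y), summed over the non-zero cells:
H(X,Y) = -[(1/4)·log₂(1/4) + (1/4)·log₂(1/4) + (1/4)·log₂(1/4) + (1/8)·log₂(1/8) + (1/8)·log₂(1/8)]
  = 0.5000 + 0.5000 + 0.5000 + 0.3750 + 0.3750
  = 2.2500 bits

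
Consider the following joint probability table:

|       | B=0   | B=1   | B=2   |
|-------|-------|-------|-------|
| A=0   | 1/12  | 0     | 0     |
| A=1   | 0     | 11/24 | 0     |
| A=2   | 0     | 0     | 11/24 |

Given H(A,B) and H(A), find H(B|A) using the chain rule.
From the chain rule: H(A,B) = H(A) + H(B|A)
Therefore: H(B|A) = H(A,B) - H(A)

H(A,B) = -[(1/12)·log₂(1/12) + (11/24)·log₂(11/24) + (11/24)·log₂(11/24)]
  = 0.2987 + 0.5159 + 0.5159
  = 1.3305 bits
Marginal P(A) (row sums):
  P(A=0) = 1/12 + 0 + 0 = 1/12
  P(A=1) = 0 + 11/24 + 0 = 11/24
  P(A=2) = 0 + 0 + 11/24 = 11/24
H(A) = -[(1/12)·log₂(1/12) + (11/24)·log₂(11/24) + (11/24)·log₂(11/24)]
  = 0.2987 + 0.5159 + 0.5159
  = 1.3305 bits

H(B|A) = 1.3305 - 1.3305 = 0.0000 bits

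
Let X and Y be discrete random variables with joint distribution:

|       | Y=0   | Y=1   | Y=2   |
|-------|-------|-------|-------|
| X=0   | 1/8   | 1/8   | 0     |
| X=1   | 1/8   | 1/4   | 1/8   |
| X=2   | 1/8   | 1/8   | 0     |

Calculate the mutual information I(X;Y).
Marginal P(X) (row sums):
  P(X=0) = 1/8 + 1/8 + 0 = 1/4
  P(X=1) = 1/8 + 1/4 + 1/8 = 1/2
  P(X=2) = 1/8 + 1/8 + 0 = 1/4
Marginal P(Y) (column sums):
  P(Y=0) = 1/8 + 1/8 + 1/8 = 3/8
  P(Y=1) = 1/8 + 1/4 + 1/8 = 1/2
  P(Y=2) = 0 + 1/8 + 0 = 1/8

H(X) = -[(1/4)·log₂(1/4) + (1/2)·log₂(1/2) + (1/4)·log₂(1/4)]
  = 0.5000 + 0.5000 + 0.5000
  = 1.5000 bits
H(Y) = -[(3/8)·log₂(3/8) + (1/2)·log₂(1/2) + (1/8)·log₂(1/8)]
  = 0.5306 + 0.5000 + 0.3750
  = 1.4056 bits
H(X,Y) = -[(1/8)·log₂(1/8) + (1/8)·log₂(1/8) + (1/8)·log₂(1/8) + (1/4)·log₂(1/4) + (1/8)·log₂(1/8) + (1/8)·log₂(1/8) + (1/8)·log₂(1/8)]
  = 0.3750 + 0.3750 + 0.3750 + 0.5000 + 0.3750 + 0.3750 + 0.3750
  = 2.7500 bits

I(X;Y) = H(X) + H(Y) - H(X,Y)
  = 1.5000 + 1.4056 - 2.7500
  = 0.1556 bits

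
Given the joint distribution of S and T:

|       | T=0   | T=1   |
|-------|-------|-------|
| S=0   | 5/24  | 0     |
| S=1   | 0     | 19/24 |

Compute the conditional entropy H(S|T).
Marginal P(T) (column sums):
  P(T=0) = 5/24 + 0 = 5/24
  P(T=1) = 0 + 19/24 = 19/24

H(S|T) = -Σ P(S,T)·log₂ P(S|T), where P(S|T) = P(S,T) / P(T)
  (cells with P(S,T) = 0 contribute 0)
  (S=0,T=0): P(S|T) = (5/24)/(5/24) = 1;  -(5/24)·log₂(1) = 0.0000
  (S=1,T=1): P(S|T) = (19/24)/(19/24) = 1;  -(19/24)·log₂(1) = 0.0000
H(S|T) = 0.0000 + 0.0000
  = 0.0000 bits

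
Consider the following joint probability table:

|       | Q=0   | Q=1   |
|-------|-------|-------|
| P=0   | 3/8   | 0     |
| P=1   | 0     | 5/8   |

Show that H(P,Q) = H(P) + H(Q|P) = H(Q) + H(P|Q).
Marginal P(P) (row sums):
  P(P=0) = 3/8 + 0 = 3/8
  P(P=1) = 0 + 5/8 = 5/8
Marginal P(Q) (column sums):
  P(Q=0) = 3/8 + 0 = 3/8
  P(Q=1) = 0 + 5/8 = 5/8

Decomposition 1: H(P) + H(Q|P)
H(P) = -[(3/8)·log₂(3/8) + (5/8)·log₂(5/8)]
  = 0.5306 + 0.4238
  = 0.9544 bits
H(Q|P) = -Σ P(P,Q)·log₂ P(Q|P), where P(Q|P) = P(P,Q) / P(P)
  (cells with P(P,Q) = 0 contribute 0)
  (P=0,Q=0): P(Q|P) = (3/8)/(3/8) = 1;  -(3/8)·log₂(1) = 0.0000
  (P=1,Q=1): P(Q|P) = (5/8)/(5/8) = 1;  -(5/8)·log₂(1) = 0.0000
H(Q|P) = 0.0000 + 0.0000
  = 0.0000 bits
H(P) + H(Q|P) = 0.9544 + 0.0000 = 0.9544 bits

Decomposition 2: H(Q) + H(P|Q)
H(Q) = -[(3/8)·log₂(3/8) + (5/8)·log₂(5/8)]
  = 0.5306 + 0.4238
  = 0.9544 bits
H(P|Q) = -Σ P(P,Q)·log₂ P(P|Q), where P(P|Q) = P(P,Q) / P(Q)
  (cells with P(P,Q) = 0 contribute 0)
  (P=0,Q=0): P(P|Q) = (3/8)/(3/8) = 1;  -(3/8)·log₂(1) = 0.0000
  (P=1,Q=1): P(P|Q) = (5/8)/(5/8) = 1;  -(5/8)·log₂(1) = 0.0000
H(P|Q) = 0.0000 + 0.0000
  = 0.0000 bits
H(Q) + H(P|Q) = 0.9544 + 0.0000 = 0.9544 bits

Direct computation of the joint entropy:
H(P,Q) = -[(3/8)·log₂(3/8) + (5/8)·log₂(5/8)]
  = 0.5306 + 0.4238
  = 0.9544 bits

All three agree: H(P,Q) = 0.9544 bits ✓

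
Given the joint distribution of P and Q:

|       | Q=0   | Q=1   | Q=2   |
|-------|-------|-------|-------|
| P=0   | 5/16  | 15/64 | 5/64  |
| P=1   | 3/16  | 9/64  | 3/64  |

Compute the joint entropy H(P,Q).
H(P,Q) = -Σ P(P,Q) log₂ P(P,Q), summed over the non-zero cells:
H(P,Q) = -[(5/16)·log₂(5/16) + (15/64)·log₂(15/64) + (5/64)·log₂(5/64) + (3/16)·log₂(3/16) + (9/64)·log₂(9/64) + (3/64)·log₂(3/64)]
  = 0.5244 + 0.4906 + 0.2873 + 0.4528 + 0.3980 + 0.2070
  = 2.3601 bits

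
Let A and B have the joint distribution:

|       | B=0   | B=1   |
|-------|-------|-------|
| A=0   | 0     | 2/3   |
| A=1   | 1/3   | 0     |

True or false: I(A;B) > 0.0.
Marginal P(A) (row sums):
  P(A=0) = 0 + 2/3 = 2/3
  P(A=1) = 1/3 + 0 = 1/3
Marginal P(B) (column sums):
  P(B=0) = 0 + 1/3 = 1/3
  P(B=1) = 2/3 + 0 = 2/3

H(A) = -[(2/3)·log₂(2/3) + (1/3)·log₂(1/3)]
  = 0.3900 + 0.5283
  = 0.9183 bits
H(B) = -[(1/3)·log₂(1/3) + (2/3)·log₂(2/3)]
  = 0.5283 + 0.3900
  = 0.9183 bits
H(A,B) = -[(2/3)·log₂(2/3) + (1/3)·log₂(1/3)]
  = 0.3900 + 0.5283
  = 0.9183 bits

I(A;B) = H(A) + H(B) - H(A,B)
  = 0.9183 + 0.9183 - 0.9183
  = 0.9183 bits

True. I(A;B) = 0.9183 bits, which is > 0.0 bits.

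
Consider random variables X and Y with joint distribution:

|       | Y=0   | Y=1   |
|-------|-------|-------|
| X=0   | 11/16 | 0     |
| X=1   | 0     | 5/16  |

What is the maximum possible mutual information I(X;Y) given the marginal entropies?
The upper bound on mutual information is I(X;Y) ≤ min(H(X), H(Y)).

Marginal P(X) (row sums):
  P(X=0) = 11/16 + 0 = 11/16
  P(X=1) = 0 + 5/16 = 5/16
Marginal P(Y) (column sums):
  P(Y=0) = 11/16 + 0 = 11/16
  P(Y=1) = 0 + 5/16 = 5/16

H(X) = -[(11/16)·log₂(11/16) + (5/16)·log₂(5/16)]
  = 0.3716 + 0.5244
  = 0.8960 bits
H(Y) = -[(11/16)·log₂(11/16) + (5/16)·log₂(5/16)]
  = 0.3716 + 0.5244
  = 0.8960 bits

Maximum possible I(X;Y) = min(0.8960, 0.8960) = 0.8960 bits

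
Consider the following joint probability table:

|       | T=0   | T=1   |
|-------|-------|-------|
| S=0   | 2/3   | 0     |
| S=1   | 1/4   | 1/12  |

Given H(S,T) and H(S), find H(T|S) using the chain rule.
From the chain rule: H(S,T) = H(S) + H(T|S)
Therefore: H(T|S) = H(S,T) - H(S)

H(S,T) = -[(2/3)·log₂(2/3) + (1/4)·log₂(1/4) + (1/12)·log₂(1/12)]
  = 0.3900 + 0.5000 + 0.2987
  = 1.1887 bits
Marginal P(S) (row sums):
  P(S=0) = 2/3 + 0 = 2/3
  P(S=1) = 1/4 + 1/12 = 1/3
H(S) = -[(2/3)·log₂(2/3) + (1/3)·log₂(1/3)]
  = 0.3900 + 0.5283
  = 0.9183 bits

H(T|S) = 1.1887 - 0.9183 = 0.2704 bits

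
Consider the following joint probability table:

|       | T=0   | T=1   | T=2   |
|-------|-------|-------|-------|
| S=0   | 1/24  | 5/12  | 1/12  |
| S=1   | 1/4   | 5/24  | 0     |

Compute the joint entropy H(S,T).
H(S,T) = -Σ P(S,T) log₂ P(S,T), summed over the non-zero cells:
H(S,T) = -[(1/24)·log₂(1/24) + (5/12)·log₂(5/12) + (1/12)·log₂(1/12) + (1/4)·log₂(1/4) + (5/24)·log₂(5/24)]
  = 0.1910 + 0.5263 + 0.2987 + 0.5000 + 0.4715
  = 1.9875 bits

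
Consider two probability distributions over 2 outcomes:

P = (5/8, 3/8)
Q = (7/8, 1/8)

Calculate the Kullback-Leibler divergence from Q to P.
D(P||Q) = Σ P(i) log₂(P(i)/Q(i))
  i=0: (5/8) × log₂((5/8)/(7/8)) = (5/8) × log₂(5/7) = -0.3034
  i=1: (3/8) × log₂((3/8)/(1/8)) = (3/8) × log₂(3) = 0.5944
D(P||Q) = -0.3034 + 0.5944
  = 0.2910 bits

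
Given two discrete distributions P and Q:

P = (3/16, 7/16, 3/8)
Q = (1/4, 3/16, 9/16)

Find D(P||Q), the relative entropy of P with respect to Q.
D(P||Q) = Σ P(i) log₂(P(i)/Q(i))
  i=0: (3/16) × log₂((3/16)/(1/4)) = (3/16) × log₂(3/4) = -0.0778
  i=1: (7/16) × log₂((7/16)/(3/16)) = (7/16) × log₂(7/3) = 0.5348
  i=2: (3/8) × log₂((3/8)/(9/16)) = (3/8) × log₂(2/3) = -0.2194
D(P||Q) = -0.0778 + 0.5348 - 0.2194
  = 0.2376 bits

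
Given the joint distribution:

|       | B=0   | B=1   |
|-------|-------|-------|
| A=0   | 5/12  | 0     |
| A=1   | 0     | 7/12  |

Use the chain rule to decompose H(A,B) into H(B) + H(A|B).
By the chain rule: H(A,B) = H(B) + H(A|B)

Marginal P(B) (column sums):
  P(B=0) = 5/12 + 0 = 5/12
  P(B=1) = 0 + 7/12 = 7/12
H(B) = -[(5/12)·log₂(5/12) + (7/12)·log₂(7/12)]
  = 0.5263 + 0.4536
  = 0.9799 bits
H(A|B) = -Σ P(A,B)·log₂ P(A|B), where P(A|B) = P(A,B) / P(B)
  (cells with P(A,B) = 0 contribute 0)
  (A=0,B=0): P(A|B) = (5/12)/(5/12) = 1;  -(5/12)·log₂(1) = 0.0000
  (A=1,B=1): P(A|B) = (7/12)/(7/12) = 1;  -(7/12)·log₂(1) = 0.0000
H(A|B) = 0.0000 + 0.0000
  = 0.0000 bits

H(A,B) = H(B) + H(A|B) = 0.9799 + 0.0000 = 0.9799 bits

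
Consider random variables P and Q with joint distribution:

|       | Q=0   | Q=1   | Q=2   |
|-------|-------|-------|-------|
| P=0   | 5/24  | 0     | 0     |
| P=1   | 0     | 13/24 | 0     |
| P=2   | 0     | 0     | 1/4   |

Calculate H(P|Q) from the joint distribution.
Marginal P(Q) (column sums):
  P(Q=0) = 5/24 + 0 + 0 = 5/24
  P(Q=1) = 0 + 13/24 + 0 = 13/24
  P(Q=2) = 0 + 0 + 1/4 = 1/4

H(P|Q) = -Σ P(P,Q)·log₂ P(P|Q), where P(P|Q) = P(P,Q) / P(Q)
  (cells with P(P,Q) = 0 contribute 0)
  (P=0,Q=0): P(P|Q) = (5/24)/(5/24) = 1;  -(5/24)·log₂(1) = 0.0000
  (P=1,Q=1): P(P|Q) = (13/24)/(13/24) = 1;  -(13/24)·log₂(1) = 0.0000
  (P=2,Q=2): P(P|Q) = (1/4)/(1/4) = 1;  -(1/4)·log₂(1) = 0.0000
H(P|Q) = 0.0000 + 0.0000 + 0.0000
  = 0.0000 bits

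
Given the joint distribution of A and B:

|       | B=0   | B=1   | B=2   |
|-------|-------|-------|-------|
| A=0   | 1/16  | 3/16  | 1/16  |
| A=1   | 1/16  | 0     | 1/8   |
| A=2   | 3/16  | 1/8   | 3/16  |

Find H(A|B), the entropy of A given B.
Marginal P(B) (column sums):
  P(B=0) = 1/16 + 1/16 + 3/16 = 5/16
  P(B=1) = 3/16 + 0 + 1/8 = 5/16
  P(B=2) = 1/16 + 1/8 + 3/16 = 3/8

H(A|B) = -Σ P(A,B)·log₂ P(A|B), where P(A|B) = P(A,B) / P(B)
  (cells with P(A,B) = 0 contribute 0)
  (A=0,B=0): P(A|B) = (1/16)/(5/16) = 1/5;  -(1/16)·log₂(1/5) = 0.1451
  (A=0,B=1): P(A|B) = (3/16)/(5/16) = 3/5;  -(3/16)·log₂(3/5) = 0.1382
  (A=0,B=2): P(A|B) = (1/16)/(3/8) = 1/6;  -(1/16)·log₂(1/6) = 0.1616
  (A=1,B=0): P(A|B) = (1/16)/(5/16) = 1/5;  -(1/16)·log₂(1/5) = 0.1451
  (A=1,B=2): P(A|B) = (1/8)/(3/8) = 1/3;  -(1/8)·log₂(1/3) = 0.1981
  (A=2,B=0): P(A|B) = (3/16)/(5/16) = 3/5;  -(3/16)·log₂(3/5) = 0.1382
  (A=2,B=1): P(A|B) = (1/8)/(5/16) = 2/5;  -(1/8)·log₂(2/5) = 0.1652
  (A=2,B=2): P(A|B) = (3/16)/(3/8) = 1/2;  -(3/16)·log₂(1/2) = 0.1875
H(A|B) = 0.1451 + 0.1382 + 0.1616 + 0.1451 + 0.1981 + 0.1382 + 0.1652 + 0.1875
  = 1.2790 bits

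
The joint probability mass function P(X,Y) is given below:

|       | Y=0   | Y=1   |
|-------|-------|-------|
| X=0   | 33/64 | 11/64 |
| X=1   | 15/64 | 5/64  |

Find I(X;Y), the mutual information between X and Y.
Marginal P(X) (row sums):
  P(X=0) = 33/64 + 11/64 = 11/16
  P(X=1) = 15/64 + 5/64 = 5/16
Marginal P(Y) (column sums):
  P(Y=0) = 33/64 + 15/64 = 3/4
  P(Y=1) = 11/64 + 5/64 = 1/4

H(X) = -[(11/16)·log₂(11/16) + (5/16)·log₂(5/16)]
  = 0.3716 + 0.5244
  = 0.8960 bits
H(Y) = -[(3/4)·log₂(3/4) + (1/4)·log₂(1/4)]
  = 0.3113 + 0.5000
  = 0.8113 bits
H(X,Y) = -[(33/64)·log₂(33/64) + (11/64)·log₂(11/64) + (15/64)·log₂(15/64) + (5/64)·log₂(5/64)]
  = 0.4927 + 0.4367 + 0.4906 + 0.2873
  = 1.7073 bits

I(X;Y) = H(X) + H(Y) - H(X,Y)
  = 0.8960 + 0.8113 - 1.7073
  = 0.0000 bits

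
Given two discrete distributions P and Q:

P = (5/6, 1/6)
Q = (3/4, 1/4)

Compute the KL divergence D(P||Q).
D(P||Q) = Σ P(i) log₂(P(i)/Q(i))
  i=0: (5/6) × log₂((5/6)/(3/4)) = (5/6) × log₂(10/9) = 0.1267
  i=1: (1/6) × log₂((1/6)/(1/4)) = (1/6) × log₂(2/3) = -0.0975
D(P||Q) = 0.1267 - 0.0975
  = 0.0292 bits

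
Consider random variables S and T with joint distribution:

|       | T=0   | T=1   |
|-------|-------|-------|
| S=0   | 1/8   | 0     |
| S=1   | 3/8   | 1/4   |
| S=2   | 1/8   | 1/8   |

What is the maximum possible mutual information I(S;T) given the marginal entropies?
The upper bound on mutual information is I(S;T) ≤ min(H(S), H(T)).

Marginal P(S) (row sums):
  P(S=0) = 1/8 + 0 = 1/8
  P(S=1) = 3/8 + 1/4 = 5/8
  P(S=2) = 1/8 + 1/8 = 1/4
Marginal P(T) (column sums):
  P(T=0) = 1/8 + 3/8 + 1/8 = 5/8
  P(T=1) = 0 + 1/4 + 1/8 = 3/8

H(S) = -[(1/8)·log₂(1/8) + (5/8)·log₂(5/8) + (1/4)·log₂(1/4)]
  = 0.3750 + 0.4238 + 0.5000
  = 1.2988 bits
H(T) = -[(5/8)·log₂(5/8) + (3/8)·log₂(3/8)]
  = 0.4238 + 0.5306
  = 0.9544 bits

Maximum possible I(S;T) = min(1.2988, 0.9544) = 0.9544 bits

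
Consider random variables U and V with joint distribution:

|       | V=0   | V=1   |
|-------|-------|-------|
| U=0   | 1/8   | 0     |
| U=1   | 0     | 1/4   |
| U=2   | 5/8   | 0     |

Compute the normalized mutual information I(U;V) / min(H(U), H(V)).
Marginal P(U) (row sums):
  P(U=0) = 1/8 + 0 = 1/8
  P(U=1) = 0 + 1/4 = 1/4
  P(U=2) = 5/8 + 0 = 5/8
Marginal P(V) (column sums):
  P(V=0) = 1/8 + 0 + 5/8 = 3/4
  P(V=1) = 0 + 1/4 + 0 = 1/4

H(U) = -[(1/8)·log₂(1/8) + (1/4)·log₂(1/4) + (5/8)·log₂(5/8)]
  = 0.3750 + 0.5000 + 0.4238
  = 1.2988 bits
H(V) = -[(3/4)·log₂(3/4) + (1/4)·log₂(1/4)]
  = 0.3113 + 0.5000
  = 0.8113 bits
H(U,V) = -[(1/8)·log₂(1/8) + (1/4)·log₂(1/4) + (5/8)·log₂(5/8)]
  = 0.3750 + 0.5000 + 0.4238
  = 1.2988 bits

I(U;V) = H(U) + H(V) - H(U,V)
  = 1.2988 + 0.8113 - 1.2988
  = 0.8113 bits

min(H(U), H(V)) = min(1.2988, 0.8113) = 0.8113 bits
Normalized MI = 0.8113 / 0.8113 = 1.0000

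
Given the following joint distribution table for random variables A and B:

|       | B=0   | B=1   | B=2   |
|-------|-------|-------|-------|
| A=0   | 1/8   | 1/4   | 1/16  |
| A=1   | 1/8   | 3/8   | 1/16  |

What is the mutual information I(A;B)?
Marginal P(A) (row sums):
  P(A=0) = 1/8 + 1/4 + 1/16 = 7/16
  P(A=1) = 1/8 + 3/8 + 1/16 = 9/16
Marginal P(B) (column sums):
  P(B=0) = 1/8 + 1/8 = 1/4
  P(B=1) = 1/4 + 3/8 = 5/8
  P(B=2) = 1/16 + 1/16 = 1/8

H(A) = -[(7/16)·log₂(7/16) + (9/16)·log₂(9/16)]
  = 0.5218 + 0.4669
  = 0.9887 bits
H(B) = -[(1/4)·log₂(1/4) + (5/8)·log₂(5/8) + (1/8)·log₂(1/8)]
  = 0.5000 + 0.4238 + 0.3750
  = 1.2988 bits
H(A,B) = -[(1/8)·log₂(1/8) + (1/4)·log₂(1/4) + (1/16)·log₂(1/16) + (1/8)·log₂(1/8) + (3/8)·log₂(3/8) + (1/16)·log₂(1/16)]
  = 0.3750 + 0.5000 + 0.2500 + 0.3750 + 0.5306 + 0.2500
  = 2.2806 bits

I(A;B) = H(A) + H(B) - H(A,B)
  = 0.9887 + 1.2988 - 2.2806
  = 0.0069 bits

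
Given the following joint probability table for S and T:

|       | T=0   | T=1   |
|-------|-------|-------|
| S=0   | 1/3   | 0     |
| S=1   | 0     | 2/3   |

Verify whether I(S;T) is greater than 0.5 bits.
Marginal P(S) (row sums):
  P(S=0) = 1/3 + 0 = 1/3
  P(S=1) = 0 + 2/3 = 2/3
Marginal P(T) (column sums):
  P(T=0) = 1/3 + 0 = 1/3
  P(T=1) = 0 + 2/3 = 2/3

H(S) = -[(1/3)·log₂(1/3) + (2/3)·log₂(2/3)]
  = 0.5283 + 0.3900
  = 0.9183 bits
H(T) = -[(1/3)·log₂(1/3) + (2/3)·log₂(2/3)]
  = 0.5283 + 0.3900
  = 0.9183 bits
H(S,T) = -[(1/3)·log₂(1/3) + (2/3)·log₂(2/3)]
  = 0.5283 + 0.3900
  = 0.9183 bits

I(S;T) = H(S) + H(T) - H(S,T)
  = 0.9183 + 0.9183 - 0.9183
  = 0.9183 bits

Yes. I(S;T) = 0.9183 bits, which is > 0.5 bits.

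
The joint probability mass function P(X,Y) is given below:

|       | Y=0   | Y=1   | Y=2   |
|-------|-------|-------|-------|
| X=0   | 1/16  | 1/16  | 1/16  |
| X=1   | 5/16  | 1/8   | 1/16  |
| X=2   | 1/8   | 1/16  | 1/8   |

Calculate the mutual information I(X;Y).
Marginal P(X) (row sums):
  P(X=0) = 1/16 + 1/16 + 1/16 = 3/16
  P(X=1) = 5/16 + 1/8 + 1/16 = 1/2
  P(X=2) = 1/8 + 1/16 + 1/8 = 5/16
Marginal P(Y) (column sums):
  P(Y=0) = 1/16 + 5/16 + 1/8 = 1/2
  P(Y=1) = 1/16 + 1/8 + 1/16 = 1/4
  P(Y=2) = 1/16 + 1/16 + 1/8 = 1/4

H(X) = -[(3/16)·log₂(3/16) + (1/2)·log₂(1/2) + (5/16)·log₂(5/16)]
  = 0.4528 + 0.5000 + 0.5244
  = 1.4772 bits
H(Y) = -[(1/2)·log₂(1/2) + (1/4)·log₂(1/4) + (1/4)·log₂(1/4)]
  = 0.5000 + 0.5000 + 0.5000
  = 1.5000 bits
H(X,Y) = -[(1/16)·log₂(1/16) + (1/16)·log₂(1/16) + (1/16)·log₂(1/16) + (5/16)·log₂(5/16) + (1/8)·log₂(1/8) + (1/16)·log₂(1/16) + (1/8)·log₂(1/8) + (1/16)·log₂(1/16) + (1/8)·log₂(1/8)]
  = 0.2500 + 0.2500 + 0.2500 + 0.5244 + 0.3750 + 0.2500 + 0.3750 + 0.2500 + 0.3750
  = 2.8994 bits

I(X;Y) = H(X) + H(Y) - H(X,Y)
  = 1.4772 + 1.5000 - 2.8994
  = 0.0778 bits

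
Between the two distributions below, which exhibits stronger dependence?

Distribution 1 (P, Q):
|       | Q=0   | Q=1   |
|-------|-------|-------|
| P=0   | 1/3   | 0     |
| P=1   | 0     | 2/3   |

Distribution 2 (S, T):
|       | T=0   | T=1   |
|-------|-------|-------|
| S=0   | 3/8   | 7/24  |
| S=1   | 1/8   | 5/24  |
Distribution 1 (P, Q):
Marginal P(P) (row sums):
  P(P=0) = 1/3 + 0 = 1/3
  P(P=1) = 0 + 2/3 = 2/3
Marginal P(Q) (column sums):
  P(Q=0) = 1/3 + 0 = 1/3
  P(Q=1) = 0 + 2/3 = 2/3

H(P) = -[(1/3)·log₂(1/3) + (2/3)·log₂(2/3)]
  = 0.5283 + 0.3900
  = 0.9183 bits
H(Q) = -[(1/3)·log₂(1/3) + (2/3)·log₂(2/3)]
  = 0.5283 + 0.3900
  = 0.9183 bits
H(P,Q) = -[(1/3)·log₂(1/3) + (2/3)·log₂(2/3)]
  = 0.5283 + 0.3900
  = 0.9183 bits

I(P;Q) = H(P) + H(Q) - H(P,Q)
  = 0.9183 + 0.9183 - 0.9183
  = 0.9183 bits

Distribution 2 (S, T):
Marginal P(S) (row sums):
  P(S=0) = 3/8 + 7/24 = 2/3
  P(S=1) = 1/8 + 5/24 = 1/3
Marginal P(T) (column sums):
  P(T=0) = 3/8 + 1/8 = 1/2
  P(T=1) = 7/24 + 5/24 = 1/2

H(S) = -[(2/3)·log₂(2/3) + (1/3)·log₂(1/3)]
  = 0.3900 + 0.5283
  = 0.9183 bits
H(T) = -[(1/2)·log₂(1/2) + (1/2)·log₂(1/2)]
  = 0.5000 + 0.5000
  = 1.0000 bits
H(S,T) = -[(3/8)·log₂(3/8) + (7/24)·log₂(7/24) + (1/8)·log₂(1/8) + (5/24)·log₂(5/24)]
  = 0.5306 + 0.5185 + 0.3750 + 0.4715
  = 1.8956 bits

I(S;T) = H(S) + H(T) - H(S,T)
  = 0.9183 + 1.0000 - 1.8956
  = 0.0227 bits

I(P;Q) = 0.9183 bits > I(S;T) = 0.0227 bits, so (P, Q) has the higher mutual information (stronger dependence).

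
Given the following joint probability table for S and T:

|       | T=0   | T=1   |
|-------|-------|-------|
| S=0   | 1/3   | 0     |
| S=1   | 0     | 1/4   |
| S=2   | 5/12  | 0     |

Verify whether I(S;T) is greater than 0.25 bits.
Marginal P(S) (row sums):
  P(S=0) = 1/3 + 0 = 1/3
  P(S=1) = 0 + 1/4 = 1/4
  P(S=2) = 5/12 + 0 = 5/12
Marginal P(T) (column sums):
  P(T=0) = 1/3 + 0 + 5/12 = 3/4
  P(T=1) = 0 + 1/4 + 0 = 1/4

H(S) = -[(1/3)·log₂(1/3) + (1/4)·log₂(1/4) + (5/12)·log₂(5/12)]
  = 0.5283 + 0.5000 + 0.5263
  = 1.5546 bits
H(T) = -[(3/4)·log₂(3/4) + (1/4)·log₂(1/4)]
  = 0.3113 + 0.5000
  = 0.8113 bits
H(S,T) = -[(1/3)·log₂(1/3) + (1/4)·log₂(1/4) + (5/12)·log₂(5/12)]
  = 0.5283 + 0.5000 + 0.5263
  = 1.5546 bits

I(S;T) = H(S) + H(T) - H(S,T)
  = 1.5546 + 0.8113 - 1.5546
  = 0.8113 bits

Yes. I(S;T) = 0.8113 bits, which is > 0.25 bits.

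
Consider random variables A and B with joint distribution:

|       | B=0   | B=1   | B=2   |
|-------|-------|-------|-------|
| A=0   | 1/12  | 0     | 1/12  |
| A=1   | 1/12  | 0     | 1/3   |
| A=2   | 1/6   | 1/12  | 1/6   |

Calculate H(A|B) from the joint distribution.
Marginal P(B) (column sums):
  P(B=0) = 1/12 + 1/12 + 1/6 = 1/3
  P(B=1) = 0 + 0 + 1/12 = 1/12
  P(B=2) = 1/12 + 1/3 + 1/6 = 7/12

H(A|B) = -Σ P(A,B)·log₂ P(A|B), where P(A|B) = P(A,B) / P(B)
  (cells with P(A,B) = 0 contribute 0)
  (A=0,B=0): P(A|B) = (1/12)/(1/3) = 1/4;  -(1/12)·log₂(1/4) = 0.1667
  (A=0,B=2): P(A|B) = (1/12)/(7/12) = 1/7;  -(1/12)·log₂(1/7) = 0.2339
  (A=1,B=0): P(A|B) = (1/12)/(1/3) = 1/4;  -(1/12)·log₂(1/4) = 0.1667
  (A=1,B=2): P(A|B) = (1/3)/(7/12) = 4/7;  -(1/3)·log₂(4/7) = 0.2691
  (A=2,B=0): P(A|B) = (1/6)/(1/3) = 1/2;  -(1/6)·log₂(1/2) = 0.1667
  (A=2,B=1): P(A|B) = (1/12)/(1/12) = 1;  -(1/12)·log₂(1) = 0.0000
  (A=2,B=2): P(A|B) = (1/6)/(7/12) = 2/7;  -(1/6)·log₂(2/7) = 0.3012
H(A|B) = 0.1667 + 0.2339 + 0.1667 + 0.2691 + 0.1667 + 0.0000 + 0.3012
  = 1.3043 bits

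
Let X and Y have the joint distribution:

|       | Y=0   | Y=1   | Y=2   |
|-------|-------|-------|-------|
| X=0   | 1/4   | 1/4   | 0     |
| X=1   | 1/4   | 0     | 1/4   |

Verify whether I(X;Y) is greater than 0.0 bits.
Marginal P(X) (row sums):
  P(X=0) = 1/4 + 1/4 + 0 = 1/2
  P(X=1) = 1/4 + 0 + 1/4 = 1/2
Marginal P(Y) (column sums):
  P(Y=0) = 1/4 + 1/4 = 1/2
  P(Y=1) = 1/4 + 0 = 1/4
  P(Y=2) = 0 + 1/4 = 1/4

H(X) = -[(1/2)·log₂(1/2) + (1/2)·log₂(1/2)]
  = 0.5000 + 0.5000
  = 1.0000 bits
H(Y) = -[(1/2)·log₂(1/2) + (1/4)·log₂(1/4) + (1/4)·log₂(1/4)]
  = 0.5000 + 0.5000 + 0.5000
  = 1.5000 bits
H(X,Y) = -[(1/4)·log₂(1/4) + (1/4)·log₂(1/4) + (1/4)·log₂(1/4) + (1/4)·log₂(1/4)]
  = 0.5000 + 0.5000 + 0.5000 + 0.5000
  = 2.0000 bits

I(X;Y) = H(X) + H(Y) - H(X,Y)
  = 1.0000 + 1.5000 - 2.0000
  = 0.5000 bits

Yes. I(X;Y) = 0.5000 bits, which is > 0.0 bits.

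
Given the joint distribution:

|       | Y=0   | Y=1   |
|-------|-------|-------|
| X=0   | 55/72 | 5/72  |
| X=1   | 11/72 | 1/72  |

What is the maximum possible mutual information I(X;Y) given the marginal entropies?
The upper bound on mutual information is I(X;Y) ≤ min(H(X), H(Y)).

Marginal P(X) (row sums):
  P(X=0) = 55/72 + 5/72 = 5/6
  P(X=1) = 11/72 + 1/72 = 1/6
Marginal P(Y) (column sums):
  P(Y=0) = 55/72 + 11/72 = 11/12
  P(Y=1) = 5/72 + 1/72 = 1/12

H(X) = -[(5/6)·log₂(5/6) + (1/6)·log₂(1/6)]
  = 0.2192 + 0.4308
  = 0.6500 bits
H(Y) = -[(11/12)·log₂(11/12) + (1/12)·log₂(1/12)]
  = 0.1151 + 0.2987
  = 0.4138 bits

Maximum possible I(X;Y) = min(0.6500, 0.4138) = 0.4138 bits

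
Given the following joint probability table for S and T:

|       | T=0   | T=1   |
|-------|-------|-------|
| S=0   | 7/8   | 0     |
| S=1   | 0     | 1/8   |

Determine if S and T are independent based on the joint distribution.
Marginal P(S) (row sums):
  P(S=0) = 7/8 + 0 = 7/8
  P(S=1) = 0 + 1/8 = 1/8
Marginal P(T) (column sums):
  P(T=0) = 7/8 + 0 = 7/8
  P(T=1) = 0 + 1/8 = 1/8

S and T are independent iff P(S=i,T=j) = P(S=i)·P(T=j) for every cell.
  P(S=0)·P(T=0) = 7/8 × 7/8 = 49/64, but P(S=0,T=0) = 7/8 ✗

No, S and T are not independent. Quantitatively, I(S;T) > 0:

H(S) = -[(7/8)·log₂(7/8) + (1/8)·log₂(1/8)]
  = 0.1686 + 0.3750
  = 0.5436 bits
H(T) = -[(7/8)·log₂(7/8) + (1/8)·log₂(1/8)]
  = 0.1686 + 0.3750
  = 0.5436 bits
H(S,T) = -[(7/8)·log₂(7/8) + (1/8)·log₂(1/8)]
  = 0.1686 + 0.3750
  = 0.5436 bits
I(S;T) = H(S) + H(T) - H(S,T) = 0.5436 + 0.5436 - 0.5436 = 0.5436 bits > 0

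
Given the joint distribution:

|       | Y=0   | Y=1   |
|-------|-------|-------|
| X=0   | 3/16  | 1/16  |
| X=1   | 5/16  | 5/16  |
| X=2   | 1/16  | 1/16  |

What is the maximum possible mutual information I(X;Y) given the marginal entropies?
The upper bound on mutual information is I(X;Y) ≤ min(H(X), H(Y)).

Marginal P(X) (row sums):
  P(X=0) = 3/16 + 1/16 = 1/4
  P(X=1) = 5/16 + 5/16 = 5/8
  P(X=2) = 1/16 + 1/16 = 1/8
Marginal P(Y) (column sums):
  P(Y=0) = 3/16 + 5/16 + 1/16 = 9/16
  P(Y=1) = 1/16 + 5/16 + 1/16 = 7/16

H(X) = -[(1/4)·log₂(1/4) + (5/8)·log₂(5/8) + (1/8)·log₂(1/8)]
  = 0.5000 + 0.4238 + 0.3750
  = 1.2988 bits
H(Y) = -[(9/16)·log₂(9/16) + (7/16)·log₂(7/16)]
  = 0.4669 + 0.5218
  = 0.9887 bits

Maximum possible I(X;Y) = min(1.2988, 0.9887) = 0.9887 bits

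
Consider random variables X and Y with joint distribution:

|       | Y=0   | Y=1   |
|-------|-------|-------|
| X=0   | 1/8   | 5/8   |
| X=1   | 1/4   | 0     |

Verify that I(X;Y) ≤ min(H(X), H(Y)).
Marginal P(X) (row sums):
  P(X=0) = 1/8 + 5/8 = 3/4
  P(X=1) = 1/4 + 0 = 1/4
Marginal P(Y) (column sums):
  P(Y=0) = 1/8 + 1/4 = 3/8
  P(Y=1) = 5/8 + 0 = 5/8

H(X) = -[(3/4)·log₂(3/4) + (1/4)·log₂(1/4)]
  = 0.3113 + 0.5000
  = 0.8113 bits
H(Y) = -[(3/8)·log₂(3/8) + (5/8)·log₂(5/8)]
  = 0.5306 + 0.4238
  = 0.9544 bits
H(X,Y) = -[(1/8)·log₂(1/8) + (5/8)·log₂(5/8) + (1/4)·log₂(1/4)]
  = 0.3750 + 0.4238 + 0.5000
  = 1.2988 bits

I(X;Y) = H(X) + H(Y) - H(X,Y)
  = 0.8113 + 0.9544 - 1.2988
  = 0.4669 bits

min(H(X), H(Y)) = min(0.8113, 0.9544) = 0.8113 bits
Since 0.4669 ≤ 0.8113, the bound is satisfied ✓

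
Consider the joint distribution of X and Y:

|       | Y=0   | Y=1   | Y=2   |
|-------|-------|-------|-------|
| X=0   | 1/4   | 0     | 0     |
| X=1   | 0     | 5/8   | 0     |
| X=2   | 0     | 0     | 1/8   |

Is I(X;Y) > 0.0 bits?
Marginal P(X) (row sums):
  P(X=0) = 1/4 + 0 + 0 = 1/4
  P(X=1) = 0 + 5/8 + 0 = 5/8
  P(X=2) = 0 + 0 + 1/8 = 1/8
Marginal P(Y) (column sums):
  P(Y=0) = 1/4 + 0 + 0 = 1/4
  P(Y=1) = 0 + 5/8 + 0 = 5/8
  P(Y=2) = 0 + 0 + 1/8 = 1/8

H(X) = -[(1/4)·log₂(1/4) + (5/8)·log₂(5/8) + (1/8)·log₂(1/8)]
  = 0.5000 + 0.4238 + 0.3750
  = 1.2988 bits
H(Y) = -[(1/4)·log₂(1/4) + (5/8)·log₂(5/8) + (1/8)·log₂(1/8)]
  = 0.5000 + 0.4238 + 0.3750
  = 1.2988 bits
H(X,Y) = -[(1/4)·log₂(1/4) + (5/8)·log₂(5/8) + (1/8)·log₂(1/8)]
  = 0.5000 + 0.4238 + 0.3750
  = 1.2988 bits

I(X;Y) = H(X) + H(Y) - H(X,Y)
  = 1.2988 + 1.2988 - 1.2988
  = 1.2988 bits

Yes. I(X;Y) = 1.2988 bits, which is > 0.0 bits.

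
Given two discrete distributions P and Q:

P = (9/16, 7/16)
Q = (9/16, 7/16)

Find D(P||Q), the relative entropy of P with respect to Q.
D(P||Q) = Σ P(i) log₂(P(i)/Q(i))
  i=0: (9/16) × log₂((9/16)/(9/16)) = (9/16) × log₂(1) = 0.0000
  i=1: (7/16) × log₂((7/16)/(7/16)) = (7/16) × log₂(1) = 0.0000
D(P||Q) = 0.0000 + 0.0000
  = 0.0000 bits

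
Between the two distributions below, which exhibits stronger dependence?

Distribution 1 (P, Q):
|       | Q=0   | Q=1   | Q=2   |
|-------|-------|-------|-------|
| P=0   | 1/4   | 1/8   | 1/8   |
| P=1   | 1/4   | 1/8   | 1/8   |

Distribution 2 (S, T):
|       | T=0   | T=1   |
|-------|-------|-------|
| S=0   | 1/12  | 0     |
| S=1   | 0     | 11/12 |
Distribution 1 (P, Q):
Marginal P(P) (row sums):
  P(P=0) = 1/4 + 1/8 + 1/8 = 1/2
  P(P=1) = 1/4 + 1/8 + 1/8 = 1/2
Marginal P(Q) (column sums):
  P(Q=0) = 1/4 + 1/4 = 1/2
  P(Q=1) = 1/8 + 1/8 = 1/4
  P(Q=2) = 1/8 + 1/8 = 1/4

H(P) = -[(1/2)·log₂(1/2) + (1/2)·log₂(1/2)]
  = 0.5000 + 0.5000
  = 1.0000 bits
H(Q) = -[(1/2)·log₂(1/2) + (1/4)·log₂(1/4) + (1/4)·log₂(1/4)]
  = 0.5000 + 0.5000 + 0.5000
  = 1.5000 bits
H(P,Q) = -[(1/4)·log₂(1/4) + (1/8)·log₂(1/8) + (1/8)·log₂(1/8) + (1/4)·log₂(1/4) + (1/8)·log₂(1/8) + (1/8)·log₂(1/8)]
  = 0.5000 + 0.3750 + 0.3750 + 0.5000 + 0.3750 + 0.3750
  = 2.5000 bits

I(P;Q) = H(P) + H(Q) - H(P,Q)
  = 1.0000 + 1.5000 - 2.5000
  = 0.0000 bits

Distribution 2 (S, T):
Marginal P(S) (row sums):
  P(S=0) = 1/12 + 0 = 1/12
  P(S=1) = 0 + 11/12 = 11/12
Marginal P(T) (column sums):
  P(T=0) = 1/12 + 0 = 1/12
  P(T=1) = 0 + 11/12 = 11/12

H(S) = -[(1/12)·log₂(1/12) + (11/12)·log₂(11/12)]
  = 0.2987 + 0.1151
  = 0.4138 bits
H(T) = -[(1/12)·log₂(1/12) + (11/12)·log₂(11/12)]
  = 0.2987 + 0.1151
  = 0.4138 bits
H(S,T) = -[(1/12)·log₂(1/12) + (11/12)·log₂(11/12)]
  = 0.2987 + 0.1151
  = 0.4138 bits

I(S;T) = H(S) + H(T) - H(S,T)
  = 0.4138 + 0.4138 - 0.4138
  = 0.4138 bits

I(S;T) = 0.4138 bits > I(P;Q) = 0.0000 bits, so (S, T) has the higher mutual information (stronger dependence).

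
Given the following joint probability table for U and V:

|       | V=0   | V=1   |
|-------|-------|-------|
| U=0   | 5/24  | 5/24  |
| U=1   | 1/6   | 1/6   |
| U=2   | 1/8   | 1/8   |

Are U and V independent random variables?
Marginal P(U) (row sums):
  P(U=0) = 5/24 + 5/24 = 5/12
  P(U=1) = 1/6 + 1/6 = 1/3
  P(U=2) = 1/8 + 1/8 = 1/4
Marginal P(V) (column sums):
  P(V=0) = 5/24 + 1/6 + 1/8 = 1/2
  P(V=1) = 5/24 + 1/6 + 1/8 = 1/2

U and V are independent iff P(U=i,V=j) = P(U=i)·P(V=j) for every cell.
  P(U=0)·P(V=0) = 5/12 × 1/2 = 5/24 = P(U=0,V=0) ✓
  P(U=0)·P(V=1) = 5/12 × 1/2 = 5/24 = P(U=0,V=1) ✓
  P(U=1)·P(V=0) = 1/3 × 1/2 = 1/6 = P(U=1,V=0) ✓
  P(U=1)·P(V=1) = 1/3 × 1/2 = 1/6 = P(U=1,V=1) ✓
  P(U=2)·P(V=0) = 1/4 × 1/2 = 1/8 = P(U=2,V=0) ✓
  P(U=2)·P(V=1) = 1/4 × 1/2 = 1/8 = P(U=2,V=1) ✓

Yes, U and V are independent: every cell factors, so I(U;V) = 0 bits.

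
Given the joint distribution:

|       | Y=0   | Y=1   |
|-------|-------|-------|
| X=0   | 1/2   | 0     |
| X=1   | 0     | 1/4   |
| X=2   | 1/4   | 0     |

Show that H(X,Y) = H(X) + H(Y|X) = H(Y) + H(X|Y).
Marginal P(X) (row sums):
  P(X=0) = 1/2 + 0 = 1/2
  P(X=1) = 0 + 1/4 = 1/4
  P(X=2) = 1/4 + 0 = 1/4
Marginal P(Y) (column sums):
  P(Y=0) = 1/2 + 0 + 1/4 = 3/4
  P(Y=1) = 0 + 1/4 + 0 = 1/4

Decomposition 1: H(X) + H(Y|X)
H(X) = -[(1/2)·log₂(1/2) + (1/4)·log₂(1/4) + (1/4)·log₂(1/4)]
  = 0.5000 + 0.5000 + 0.5000
  = 1.5000 bits
H(Y|X) = -Σ P(X,Y)·log₂ P(Y|X), where P(Y|X) = P(X,Y) / P(X)
  (cells with P(X,Y) = 0 contribute 0)
  (X=0,Y=0): P(Y|X) = (1/2)/(1/2) = 1;  -(1/2)·log₂(1) = 0.0000
  (X=1,Y=1): P(Y|X) = (1/4)/(1/4) = 1;  -(1/4)·log₂(1) = 0.0000
  (X=2,Y=0): P(Y|X) = (1/4)/(1/4) = 1;  -(1/4)·log₂(1) = 0.0000
H(Y|X) = 0.0000 + 0.0000 + 0.0000
  = 0.0000 bits
H(X) + H(Y|X) = 1.5000 + 0.0000 = 1.5000 bits

Decomposition 2: H(Y) + H(X|Y)
H(Y) = -[(3/4)·log₂(3/4) + (1/4)·log₂(1/4)]
  = 0.3113 + 0.5000
  = 0.8113 bits
H(X|Y) = -Σ P(X,Y)·log₂ P(X|Y), where P(X|Y) = P(X,Y) / P(Y)
  (cells with P(X,Y) = 0 contribute 0)
  (X=0,Y=0): P(X|Y) = (1/2)/(3/4) = 2/3;  -(1/2)·log₂(2/3) = 0.2925
  (X=1,Y=1): P(X|Y) = (1/4)/(1/4) = 1;  -(1/4)·log₂(1) = 0.0000
  (X=2,Y=0): P(X|Y) = (1/4)/(3/4) = 1/3;  -(1/4)·log₂(1/3) = 0.3962
H(X|Y) = 0.2925 + 0.0000 + 0.3962
  = 0.6887 bits
H(Y) + H(X|Y) = 0.8113 + 0.6887 = 1.5000 bits

Direct computation of the joint entropy:
H(X,Y) = -[(1/2)·log₂(1/2) + (1/4)·log₂(1/4) + (1/4)·log₂(1/4)]
  = 0.5000 + 0.5000 + 0.5000
  = 1.5000 bits

All three agree: H(X,Y) = 1.5000 bits ✓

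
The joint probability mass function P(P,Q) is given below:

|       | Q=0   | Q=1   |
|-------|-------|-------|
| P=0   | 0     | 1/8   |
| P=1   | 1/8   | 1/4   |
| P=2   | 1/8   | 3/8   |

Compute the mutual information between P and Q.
Marginal P(P) (row sums):
  P(P=0) = 0 + 1/8 = 1/8
  P(P=1) = 1/8 + 1/4 = 3/8
  P(P=2) = 1/8 + 3/8 = 1/2
Marginal P(Q) (column sums):
  P(Q=0) = 0 + 1/8 + 1/8 = 1/4
  P(Q=1) = 1/8 + 1/4 + 3/8 = 3/4

H(P) = -[(1/8)·log₂(1/8) + (3/8)·log₂(3/8) + (1/2)·log₂(1/2)]
  = 0.3750 + 0.5306 + 0.5000
  = 1.4056 bits
H(Q) = -[(1/4)·log₂(1/4) + (3/4)·log₂(3/4)]
  = 0.5000 + 0.3113
  = 0.8113 bits
H(P,Q) = -[(1/8)·log₂(1/8) + (1/8)·log₂(1/8) + (1/4)·log₂(1/4) + (1/8)·log₂(1/8) + (3/8)·log₂(3/8)]
  = 0.3750 + 0.3750 + 0.5000 + 0.3750 + 0.5306
  = 2.1556 bits

I(P;Q) = H(P) + H(Q) - H(P,Q)
  = 1.4056 + 0.8113 - 2.1556
  = 0.0613 bits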